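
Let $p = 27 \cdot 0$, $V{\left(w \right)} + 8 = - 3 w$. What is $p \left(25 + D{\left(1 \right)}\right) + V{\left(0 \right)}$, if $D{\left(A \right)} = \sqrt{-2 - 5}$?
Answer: $-8$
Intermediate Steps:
$V{\left(w \right)} = -8 - 3 w$
$D{\left(A \right)} = i \sqrt{7}$ ($D{\left(A \right)} = \sqrt{-7} = i \sqrt{7}$)
$p = 0$
$p \left(25 + D{\left(1 \right)}\right) + V{\left(0 \right)} = 0 \left(25 + i \sqrt{7}\right) - 8 = 0 + \left(-8 + 0\right) = 0 - 8 = -8$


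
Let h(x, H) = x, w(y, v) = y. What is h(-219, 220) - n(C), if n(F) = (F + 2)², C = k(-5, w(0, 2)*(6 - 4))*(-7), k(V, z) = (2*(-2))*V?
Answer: -19263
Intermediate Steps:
k(V, z) = -4*V
C = -140 (C = -4*(-5)*(-7) = 20*(-7) = -140)
n(F) = (2 + F)²
h(-219, 220) - n(C) = -219 - (2 - 140)² = -219 - 1*(-138)² = -219 - 1*19044 = -219 - 19044 = -19263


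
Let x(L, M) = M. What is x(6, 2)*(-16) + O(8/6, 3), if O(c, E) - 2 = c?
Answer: -86/3 ≈ -28.667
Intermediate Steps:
O(c, E) = 2 + c
x(6, 2)*(-16) + O(8/6, 3) = 2*(-16) + (2 + 8/6) = -32 + (2 + 8*(1/6)) = -32 + (2 + 4/3) = -32 + 10/3 = -86/3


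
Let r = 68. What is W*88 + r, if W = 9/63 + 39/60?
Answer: 4822/35 ≈ 137.77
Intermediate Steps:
W = 111/140 (W = 9*(1/63) + 39*(1/60) = 1/7 + 13/20 = 111/140 ≈ 0.79286)
W*88 + r = (111/140)*88 + 68 = 2442/35 + 68 = 4822/35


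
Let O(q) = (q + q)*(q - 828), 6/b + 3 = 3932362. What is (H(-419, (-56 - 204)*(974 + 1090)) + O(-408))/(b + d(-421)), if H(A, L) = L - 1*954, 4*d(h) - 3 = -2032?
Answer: -7408281226152/7978756387 ≈ -928.50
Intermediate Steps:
b = 6/3932359 (b = 6/(-3 + 3932362) = 6/3932359 ≈ 1.5258e-6)
d(h) = -2029/4 (d(h) = ¾ + (¼)*(-2032) = ¾ - 508 = -2029/4)
H(A, L) = -954 + L (H(A, L) = L - 954 = -954 + L)
O(q) = 2*q*(-828 + q) (O(q) = (2*q)*(-828 + q) = 2*q*(-828 + q))
(H(-419, (-56 - 204)*(974 + 1090)) + O(-408))/(b + d(-421)) = ((-954 + (-56 - 204)*(974 + 1090)) + 2*(-408)*(-828 - 408))/(6/3932359 - 2029/4) = ((-954 - 260*2064) + 2*(-408)*(-1236))/(-7978756387/15729436) = ((-954 - 536640) + 1008576)*(-15729436/7978756387) = (-537594 + 1008576)*(-15729436/7978756387) = 470982*(-15729436/7978756387) = -7408281226152/7978756387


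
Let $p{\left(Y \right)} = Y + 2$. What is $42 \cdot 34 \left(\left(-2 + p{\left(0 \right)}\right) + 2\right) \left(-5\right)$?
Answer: $-14280$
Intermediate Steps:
$p{\left(Y \right)} = 2 + Y$
$42 \cdot 34 \left(\left(-2 + p{\left(0 \right)}\right) + 2\right) \left(-5\right) = 42 \cdot 34 \left(\left(-2 + \left(2 + 0\right)\right) + 2\right) \left(-5\right) = 1428 \left(\left(-2 + 2\right) + 2\right) \left(-5\right) = 1428 \left(0 + 2\right) \left(-5\right) = 1428 \cdot 2 \left(-5\right) = 1428 \left(-10\right) = -14280$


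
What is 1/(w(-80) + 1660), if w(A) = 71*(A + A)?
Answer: -1/9700 ≈ -0.00010309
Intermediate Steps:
w(A) = 142*A (w(A) = 71*(2*A) = 142*A)
1/(w(-80) + 1660) = 1/(142*(-80) + 1660) = 1/(-11360 + 1660) = 1/(-9700) = -1/9700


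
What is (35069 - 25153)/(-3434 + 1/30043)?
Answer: -297906388/103167661 ≈ -2.8876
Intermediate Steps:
(35069 - 25153)/(-3434 + 1/30043) = 9916/(-3434 + 1/30043) = 9916/(-103167661/30043) = 9916*(-30043/103167661) = -297906388/103167661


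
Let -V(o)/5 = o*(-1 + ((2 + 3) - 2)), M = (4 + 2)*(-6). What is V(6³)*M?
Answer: 77760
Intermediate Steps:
M = -36 (M = 6*(-6) = -36)
V(o) = -10*o (V(o) = -5*o*(-1 + ((2 + 3) - 2)) = -5*o*(-1 + (5 - 2)) = -5*o*(-1 + 3) = -5*o*2 = -10*o)
V(6³)*M = -10*6³*(-36) = -10*216*(-36) = -2160*(-36) = 77760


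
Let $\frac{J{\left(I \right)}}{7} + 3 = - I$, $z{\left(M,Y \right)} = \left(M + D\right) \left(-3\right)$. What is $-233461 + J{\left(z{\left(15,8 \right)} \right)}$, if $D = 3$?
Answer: $-233104$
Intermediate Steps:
$z{\left(M,Y \right)} = -9 - 3 M$ ($z{\left(M,Y \right)} = \left(M + 3\right) \left(-3\right) = \left(3 + M\right) \left(-3\right) = -9 - 3 M$)
$J{\left(I \right)} = -21 - 7 I$ ($J{\left(I \right)} = -21 + 7 \left(- I\right) = -21 - 7 I$)
$-233461 + J{\left(z{\left(15,8 \right)} \right)} = -233461 - \left(21 + 7 \left(-9 - 45\right)\right) = -233461 - -357 = -233461 + \left(-21 + 378\right) = -233461 + 357 = -233104$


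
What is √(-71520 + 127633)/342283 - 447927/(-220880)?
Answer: 447927/220880 + √56113/342283 ≈ 2.0286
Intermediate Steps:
√(-71520 + 127633)/342283 - 447927/(-220880) = √56113*(1/342283) - 447927*(-1/220880) = √56113/342283 + 447927/220880 = 447927/220880 + √56113/342283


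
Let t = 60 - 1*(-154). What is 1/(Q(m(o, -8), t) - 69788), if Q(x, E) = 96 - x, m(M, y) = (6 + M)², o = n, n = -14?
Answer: -1/69756 ≈ -1.4336e-5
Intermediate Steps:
o = -14
t = 214 (t = 60 + 154 = 214)
1/(Q(m(o, -8), t) - 69788) = 1/((96 - (6 - 14)²) - 69788) = 1/((96 - 1*(-8)²) - 69788) = 1/((96 - 1*64) - 69788) = 1/((96 - 64) - 69788) = 1/(32 - 69788) = 1/(-69756) = -1/69756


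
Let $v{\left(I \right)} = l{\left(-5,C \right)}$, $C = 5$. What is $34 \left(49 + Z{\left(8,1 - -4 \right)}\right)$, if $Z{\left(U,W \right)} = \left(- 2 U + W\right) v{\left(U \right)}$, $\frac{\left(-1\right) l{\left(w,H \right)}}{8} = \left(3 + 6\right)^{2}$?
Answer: $244018$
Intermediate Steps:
$l{\left(w,H \right)} = -648$ ($l{\left(w,H \right)} = - 8 \left(3 + 6\right)^{2} = - 8 \cdot 9^{2} = \left(-8\right) 81 = -648$)
$v{\left(I \right)} = -648$
$Z{\left(U,W \right)} = - 648 W + 1296 U$ ($Z{\left(U,W \right)} = \left(- 2 U + W\right) \left(-648\right) = \left(W - 2 U\right) \left(-648\right) = - 648 W + 1296 U$)
$34 \left(49 + Z{\left(8,1 - -4 \right)}\right) = 34 \left(49 + \left(- 648 \left(1 - -4\right) + 1296 \cdot 8\right)\right) = 34 \left(49 + \left(- 648 \left(1 + 4\right) + 10368\right)\right) = 34 \left(49 + \left(\left(-648\right) 5 + 10368\right)\right) = 34 \left(49 + \left(-3240 + 10368\right)\right) = 34 \left(49 + 7128\right) = 34 \cdot 7177 = 244018$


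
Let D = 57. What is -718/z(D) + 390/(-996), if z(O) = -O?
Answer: 115483/9462 ≈ 12.205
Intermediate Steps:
-718/z(D) + 390/(-996) = -718/((-1*57)) + 390/(-996) = -718/(-57) + 390*(-1/996) = -718*(-1/57) - 65/166 = 718/57 - 65/166 = 115483/9462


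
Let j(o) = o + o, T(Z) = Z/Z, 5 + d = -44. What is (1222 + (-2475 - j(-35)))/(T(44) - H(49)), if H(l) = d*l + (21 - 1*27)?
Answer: -169/344 ≈ -0.49128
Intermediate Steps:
d = -49 (d = -5 - 44 = -49)
T(Z) = 1
H(l) = -6 - 49*l (H(l) = -49*l + (21 - 1*27) = -49*l + (21 - 27) = -49*l - 6 = -6 - 49*l)
j(o) = 2*o
(1222 + (-2475 - j(-35)))/(T(44) - H(49)) = (1222 + (-2475 - 2*(-35)))/(1 - (-6 - 49*49)) = (1222 + (-2475 - 1*(-70)))/(1 - (-6 - 2401)) = (1222 + (-2475 + 70))/(1 - 1*(-2407)) = (1222 - 2405)/(1 + 2407) = -1183/2408 = -1183*1/2408 = -169/344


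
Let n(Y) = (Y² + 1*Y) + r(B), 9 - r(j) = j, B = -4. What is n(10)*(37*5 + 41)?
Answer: 27798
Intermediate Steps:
r(j) = 9 - j
n(Y) = 13 + Y + Y² (n(Y) = (Y² + 1*Y) + (9 - 1*(-4)) = (Y² + Y) + (9 + 4) = (Y + Y²) + 13 = 13 + Y + Y²)
n(10)*(37*5 + 41) = (13 + 10 + 10²)*(37*5 + 41) = (13 + 10 + 100)*(185 + 41) = 123*226 = 27798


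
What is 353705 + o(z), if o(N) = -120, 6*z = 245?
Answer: 353585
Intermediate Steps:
z = 245/6 (z = (⅙)*245 = 245/6 ≈ 40.833)
353705 + o(z) = 353705 - 120 = 353585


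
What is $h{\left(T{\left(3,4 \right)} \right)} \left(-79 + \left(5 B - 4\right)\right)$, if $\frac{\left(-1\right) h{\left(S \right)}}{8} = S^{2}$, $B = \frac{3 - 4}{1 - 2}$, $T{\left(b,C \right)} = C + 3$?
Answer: $30576$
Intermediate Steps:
$T{\left(b,C \right)} = 3 + C$
$B = 1$ ($B = - \frac{1}{-1} = \left(-1\right) \left(-1\right) = 1$)
$h{\left(S \right)} = - 8 S^{2}$
$h{\left(T{\left(3,4 \right)} \right)} \left(-79 + \left(5 B - 4\right)\right) = - 8 \left(3 + 4\right)^{2} \left(-79 + \left(5 \cdot 1 - 4\right)\right) = - 8 \cdot 7^{2} \left(-79 + \left(5 - 4\right)\right) = \left(-8\right) 49 \left(-79 + 1\right) = \left(-392\right) \left(-78\right) = 30576$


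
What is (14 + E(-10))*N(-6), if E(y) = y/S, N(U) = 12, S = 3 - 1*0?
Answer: 128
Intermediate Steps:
S = 3 (S = 3 + 0 = 3)
E(y) = y/3
(14 + E(-10))*N(-6) = (14 + (⅓)*(-10))*12 = (14 - 10/3)*12 = (32/3)*12 = 128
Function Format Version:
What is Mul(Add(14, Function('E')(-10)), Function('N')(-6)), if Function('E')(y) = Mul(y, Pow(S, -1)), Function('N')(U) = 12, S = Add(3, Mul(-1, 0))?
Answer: 128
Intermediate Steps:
S = 3 (S = Add(3, 0) = 3)
Function('E')(y) = Mul(Rational(1, 3), y) (Function('E')(y) = Mul(y, Pow(3, -1)) = Mul(y, Rational(1, 3)) = Mul(Rational(1, 3), y))
Mul(Add(14, Function('E')(-10)), Function('N')(-6)) = Mul(Add(14, Mul(Rational(1, 3), -10)), 12) = Mul(Add(14, Rational(-10, 3)), 12) = Mul(Rational(32, 3), 12) = 128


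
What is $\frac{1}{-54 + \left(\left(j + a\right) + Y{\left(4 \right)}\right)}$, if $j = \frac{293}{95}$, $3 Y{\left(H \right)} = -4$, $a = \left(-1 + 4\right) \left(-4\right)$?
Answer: $- \frac{285}{18311} \approx -0.015564$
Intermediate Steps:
$a = -12$ ($a = 3 \left(-4\right) = -12$)
$Y{\left(H \right)} = - \frac{4}{3}$ ($Y{\left(H \right)} = \frac{1}{3} \left(-4\right) = - \frac{4}{3}$)
$j = \frac{293}{95}$ ($j = 293 \cdot \frac{1}{95} = \frac{293}{95} \approx 3.0842$)
$\frac{1}{-54 + \left(\left(j + a\right) + Y{\left(4 \right)}\right)} = \frac{1}{-54 + \left(\left(\frac{293}{95} - 12\right) - \frac{4}{3}\right)} = \frac{1}{-54 - \frac{2921}{285}} = \frac{1}{- \frac{18311}{285}} = - \frac{285}{18311}$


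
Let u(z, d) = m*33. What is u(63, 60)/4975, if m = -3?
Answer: -99/4975 ≈ -0.019899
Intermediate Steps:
u(z, d) = -99 (u(z, d) = -3*33 = -99)
u(63, 60)/4975 = -99/4975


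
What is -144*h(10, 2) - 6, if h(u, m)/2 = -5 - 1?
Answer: 1722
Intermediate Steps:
h(u, m) = -12 (h(u, m) = 2*(-5 - 1) = 2*(-6) = -12)
-144*h(10, 2) - 6 = -144*(-12) - 6 = 1728 - 6 = 1722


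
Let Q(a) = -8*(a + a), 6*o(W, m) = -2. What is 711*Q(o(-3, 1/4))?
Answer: 3792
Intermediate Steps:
o(W, m) = -⅓ (o(W, m) = (⅙)*(-2) = -⅓)
Q(a) = -16*a
711*Q(o(-3, 1/4)) = 711*(-16*(-⅓)) = 711*(16/3) = 3792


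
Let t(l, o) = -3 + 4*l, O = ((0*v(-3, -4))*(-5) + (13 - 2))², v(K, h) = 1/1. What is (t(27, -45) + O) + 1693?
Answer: 1919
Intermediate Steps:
v(K, h) = 1
O = 121 (O = ((0*1)*(-5) + (13 - 2))² = (0*(-5) + 11)² = (0 + 11)² = 11² = 121)
(t(27, -45) + O) + 1693 = ((-3 + 4*27) + 121) + 1693 = ((-3 + 108) + 121) + 1693 = (105 + 121) + 1693 = 226 + 1693 = 1919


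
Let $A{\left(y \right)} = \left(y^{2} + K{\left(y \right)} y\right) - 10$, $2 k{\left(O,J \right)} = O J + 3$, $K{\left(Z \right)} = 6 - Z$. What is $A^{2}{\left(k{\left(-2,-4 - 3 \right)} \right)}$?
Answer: $1681$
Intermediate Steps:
$k{\left(O,J \right)} = \frac{3}{2} + \frac{J O}{2}$ ($k{\left(O,J \right)} = \frac{O J + 3}{2} = \frac{J O + 3}{2} = \frac{3 + J O}{2} = \frac{3}{2} + \frac{J O}{2}$)
$A{\left(y \right)} = -10 + y^{2} + y \left(6 - y\right)$ ($A{\left(y \right)} = \left(y^{2} + \left(6 - y\right) y\right) - 10 = \left(y^{2} + y \left(6 - y\right)\right) - 10 = -10 + y^{2} + y \left(6 - y\right)$)
$A^{2}{\left(k{\left(-2,-4 - 3 \right)} \right)} = \left(-10 + 6 \left(\frac{3}{2} + \frac{1}{2} \left(-4 - 3\right) \left(-2\right)\right)\right)^{2} = \left(-10 + 6 \left(\frac{3}{2} + \frac{1}{2} \left(-7\right) \left(-2\right)\right)\right)^{2} = \left(-10 + 6 \left(\frac{3}{2} + 7\right)\right)^{2} = \left(-10 + 6 \cdot \frac{17}{2}\right)^{2} = \left(-10 + 51\right)^{2} = 41^{2} = 1681$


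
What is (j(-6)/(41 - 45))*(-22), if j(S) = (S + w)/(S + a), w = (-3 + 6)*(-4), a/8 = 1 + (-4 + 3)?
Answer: 33/2 ≈ 16.500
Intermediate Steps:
a = 0 (a = 8*(1 + (-4 + 3)) = 8*(1 - 1) = 8*0 = 0)
w = -12 (w = 3*(-4) = -12)
j(S) = (-12 + S)/S (j(S) = (S - 12)/(S + 0) = (-12 + S)/S)
(j(-6)/(41 - 45))*(-22) = (((-12 - 6)/(-6))/(41 - 45))*(-22) = ((-⅙*(-18))/(-4))*(-22) = -¼*3*(-22) = -¾*(-22) = 33/2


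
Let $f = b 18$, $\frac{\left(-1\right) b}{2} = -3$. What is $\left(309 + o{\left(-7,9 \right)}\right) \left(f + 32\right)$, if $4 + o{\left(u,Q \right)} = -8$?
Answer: $41580$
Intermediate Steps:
$b = 6$ ($b = \left(-2\right) \left(-3\right) = 6$)
$o{\left(u,Q \right)} = -12$ ($o{\left(u,Q \right)} = -4 - 8 = -12$)
$f = 108$ ($f = 6 \cdot 18 = 108$)
$\left(309 + o{\left(-7,9 \right)}\right) \left(f + 32\right) = \left(309 - 12\right) \left(108 + 32\right) = 297 \cdot 140 = 41580$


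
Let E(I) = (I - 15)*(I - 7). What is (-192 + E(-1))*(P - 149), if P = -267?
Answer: 26624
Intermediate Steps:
E(I) = (-15 + I)*(-7 + I)
(-192 + E(-1))*(P - 149) = (-192 + (105 + (-1)² - 22*(-1)))*(-267 - 149) = (-192 + (105 + 1 + 22))*(-416) = (-192 + 128)*(-416) = -64*(-416) = 26624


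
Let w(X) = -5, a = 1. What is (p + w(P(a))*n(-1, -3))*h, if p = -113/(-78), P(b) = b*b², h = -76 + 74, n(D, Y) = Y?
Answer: -1283/39 ≈ -32.897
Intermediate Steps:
h = -2
P(b) = b³
p = 113/78 (p = -113*(-1/78) = 113/78 ≈ 1.4487)
(p + w(P(a))*n(-1, -3))*h = (113/78 - 5*(-3))*(-2) = (113/78 + 15)*(-2) = (1283/78)*(-2) = -1283/39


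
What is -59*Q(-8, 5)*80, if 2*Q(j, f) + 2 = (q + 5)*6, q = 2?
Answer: -94400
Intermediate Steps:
Q(j, f) = 20 (Q(j, f) = -1 + ((2 + 5)*6)/2 = -1 + (7*6)/2 = -1 + (½)*42 = -1 + 21 = 20)
-59*Q(-8, 5)*80 = -59*20*80 = -1180*80 = -94400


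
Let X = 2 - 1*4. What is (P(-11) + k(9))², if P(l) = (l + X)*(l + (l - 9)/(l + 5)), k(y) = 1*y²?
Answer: 293764/9 ≈ 32640.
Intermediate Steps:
X = -2 (X = 2 - 4 = -2)
k(y) = y²
P(l) = (-2 + l)*(l + (-9 + l)/(5 + l)) (P(l) = (l - 2)*(l + (l - 9)/(l + 5)) = (-2 + l)*(l + (-9 + l)/(5 + l)))
(P(-11) + k(9))² = ((18 + (-11)³ - 21*(-11) + 4*(-11)²)/(5 - 11) + 9²)² = ((18 - 1331 + 231 + 4*121)/(-6) + 81)² = (-(18 - 1331 + 231 + 484)/6 + 81)² = (-⅙*(-598) + 81)² = (299/3 + 81)² = (542/3)² = 293764/9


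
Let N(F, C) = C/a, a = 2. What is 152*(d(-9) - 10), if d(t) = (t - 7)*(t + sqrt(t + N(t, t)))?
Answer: 20368 - 3648*I*sqrt(6) ≈ 20368.0 - 8935.7*I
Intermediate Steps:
N(F, C) = C/2
d(t) = (-7 + t)*(t + sqrt(6)*sqrt(t)/2) (d(t) = (t - 7)*(t + sqrt(t + t/2)) = (-7 + t)*(t + sqrt(3*t/2)) = (-7 + t)*(t + sqrt(6)*sqrt(t)/2))
152*(d(-9) - 10) = 152*(((-9)**2 - 7*(-9) + sqrt(6)*(-9)**(3/2)/2 - 7*sqrt(6)*sqrt(-9)/2) - 10) = 152*((81 + 63 + sqrt(6)*(-27*I)/2 - 7*sqrt(6)*3*I/2) - 10) = 152*((81 + 63 - 27*I*sqrt(6)/2 - 21*I*sqrt(6)/2) - 10) = 152*((144 - 24*I*sqrt(6)) - 10) = 152*(134 - 24*I*sqrt(6)) = 20368 - 3648*I*sqrt(6)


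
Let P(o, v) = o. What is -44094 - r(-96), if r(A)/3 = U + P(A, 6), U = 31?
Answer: -43899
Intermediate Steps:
r(A) = 93 + 3*A (r(A) = 3*(31 + A) = 93 + 3*A)
-44094 - r(-96) = -44094 - (93 + 3*(-96)) = -44094 - (93 - 288) = -44094 - 1*(-195) = -44094 + 195 = -43899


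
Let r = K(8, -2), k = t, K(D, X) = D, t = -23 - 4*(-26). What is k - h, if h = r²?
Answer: 17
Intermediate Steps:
t = 81 (t = -23 + 104 = 81)
k = 81
r = 8
h = 64 (h = 8² = 64)
k - h = 81 - 1*64 = 81 - 64 = 17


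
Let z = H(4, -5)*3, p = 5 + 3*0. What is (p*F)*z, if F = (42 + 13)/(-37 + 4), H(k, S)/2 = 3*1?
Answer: -150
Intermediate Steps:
H(k, S) = 6 (H(k, S) = 2*(3*1) = 2*3 = 6)
p = 5 (p = 5 + 0 = 5)
F = -5/3 (F = 55/(-33) = 55*(-1/33) = -5/3 ≈ -1.6667)
z = 18 (z = 6*3 = 18)
(p*F)*z = (5*(-5/3))*18 = -25/3*18 = -150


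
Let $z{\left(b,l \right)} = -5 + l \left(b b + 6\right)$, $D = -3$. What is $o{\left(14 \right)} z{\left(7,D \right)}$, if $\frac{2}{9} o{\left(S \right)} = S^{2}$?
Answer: $-149940$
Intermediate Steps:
$z{\left(b,l \right)} = -5 + l \left(6 + b^{2}\right)$ ($z{\left(b,l \right)} = -5 + l \left(b^{2} + 6\right) = -5 + l \left(6 + b^{2}\right)$)
$o{\left(S \right)} = \frac{9 S^{2}}{2}$
$o{\left(14 \right)} z{\left(7,D \right)} = \frac{9 \cdot 14^{2}}{2} \left(-5 + 6 \left(-3\right) - 3 \cdot 7^{2}\right) = \frac{9}{2} \cdot 196 \left(-5 - 18 - 147\right) = 882 \left(-5 - 18 - 147\right) = 882 \left(-170\right) = -149940$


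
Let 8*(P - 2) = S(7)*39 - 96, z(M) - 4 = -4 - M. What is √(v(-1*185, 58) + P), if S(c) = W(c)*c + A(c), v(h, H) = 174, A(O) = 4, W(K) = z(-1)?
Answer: √3482/4 ≈ 14.752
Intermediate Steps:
z(M) = -M (z(M) = 4 + (-4 - M) = -M)
W(K) = 1 (W(K) = -1*(-1) = 1)
S(c) = 4 + c (S(c) = 1*c + 4 = c + 4 = 4 + c)
P = 349/8 (P = 2 + ((4 + 7)*39 - 96)/8 = 2 + (11*39 - 96)/8 = 2 + (429 - 96)/8 = 2 + (⅛)*333 = 2 + 333/8 = 349/8 ≈ 43.625)
√(v(-1*185, 58) + P) = √(174 + 349/8) = √(1741/8) = √3482/4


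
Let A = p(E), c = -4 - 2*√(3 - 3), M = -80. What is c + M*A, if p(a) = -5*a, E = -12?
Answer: -4804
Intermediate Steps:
c = -4 (c = -4 - 2*√0 = -4 - 2*0 = -4 + 0 = -4)
A = 60 (A = -5*(-12) = 60)
c + M*A = -4 - 80*60 = -4 - 4800 = -4804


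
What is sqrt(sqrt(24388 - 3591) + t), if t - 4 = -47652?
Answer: sqrt(-47648 + sqrt(20797)) ≈ 217.95*I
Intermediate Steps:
t = -47648 (t = 4 - 47652 = -47648)
sqrt(sqrt(24388 - 3591) + t) = sqrt(sqrt(24388 - 3591) - 47648) = sqrt(sqrt(20797) - 47648) = sqrt(-47648 + sqrt(20797))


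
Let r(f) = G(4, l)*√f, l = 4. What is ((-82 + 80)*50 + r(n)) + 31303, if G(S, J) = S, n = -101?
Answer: 31203 + 4*I*√101 ≈ 31203.0 + 40.2*I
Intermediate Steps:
r(f) = 4*√f
((-82 + 80)*50 + r(n)) + 31303 = ((-82 + 80)*50 + 4*√(-101)) + 31303 = (-2*50 + 4*(I*√101)) + 31303 = (-100 + 4*I*√101) + 31303 = 31203 + 4*I*√101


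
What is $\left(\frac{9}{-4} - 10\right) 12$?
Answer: $-147$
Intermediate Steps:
$\left(\frac{9}{-4} - 10\right) 12 = \left(9 \left(- \frac{1}{4}\right) - 10\right) 12 = \left(- \frac{9}{4} - 10\right) 12 = \left(- \frac{49}{4}\right) 12 = -147$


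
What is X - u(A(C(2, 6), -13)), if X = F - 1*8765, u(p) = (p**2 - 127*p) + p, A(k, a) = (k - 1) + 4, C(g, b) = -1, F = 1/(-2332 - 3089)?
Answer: -46170658/5421 ≈ -8517.0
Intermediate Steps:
F = -1/5421 (F = 1/(-5421) = -1/5421 ≈ -0.00018447)
A(k, a) = 3 + k (A(k, a) = (-1 + k) + 4 = 3 + k)
u(p) = p**2 - 126*p
X = -47515066/5421 (X = -1/5421 - 1*8765 = -1/5421 - 8765 = -47515066/5421 ≈ -8765.0)
X - u(A(C(2, 6), -13)) = -47515066/5421 - (3 - 1)*(-126 + (3 - 1)) = -47515066/5421 - 2*(-126 + 2) = -47515066/5421 - 2*(-124) = -47515066/5421 - 1*(-248) = -47515066/5421 + 248 = -46170658/5421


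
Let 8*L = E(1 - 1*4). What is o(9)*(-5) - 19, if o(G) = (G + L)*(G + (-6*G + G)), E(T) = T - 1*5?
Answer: 1421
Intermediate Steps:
E(T) = -5 + T (E(T) = T - 5 = -5 + T)
L = -1 (L = (-5 + (1 - 1*4))/8 = (-5 + (1 - 4))/8 = (-5 - 3)/8 = (1/8)*(-8) = -1)
o(G) = -4*G*(-1 + G) (o(G) = (G - 1)*(G + (-6*G + G)) = (-1 + G)*(G - 5*G) = (-1 + G)*(-4*G) = -4*G*(-1 + G))
o(9)*(-5) - 19 = (4*9*(1 - 1*9))*(-5) - 19 = (4*9*(1 - 9))*(-5) - 19 = (4*9*(-8))*(-5) - 19 = -288*(-5) - 19 = 1440 - 19 = 1421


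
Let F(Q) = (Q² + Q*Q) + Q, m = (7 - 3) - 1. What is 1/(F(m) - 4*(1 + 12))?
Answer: -1/31 ≈ -0.032258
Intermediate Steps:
m = 3 (m = 4 - 1 = 3)
F(Q) = Q + 2*Q² (F(Q) = (Q² + Q²) + Q = 2*Q² + Q = Q + 2*Q²)
1/(F(m) - 4*(1 + 12)) = 1/(3*(1 + 2*3) - 4*(1 + 12)) = 1/(3*(1 + 6) - 4*13) = 1/(3*7 - 52) = 1/(21 - 52) = 1/(-31) = -1/31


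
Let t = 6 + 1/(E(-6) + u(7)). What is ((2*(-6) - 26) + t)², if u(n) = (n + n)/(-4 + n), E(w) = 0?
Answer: 198025/196 ≈ 1010.3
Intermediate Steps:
u(n) = 2*n/(-4 + n) (u(n) = (2*n)/(-4 + n) = 2*n/(-4 + n))
t = 87/14 (t = 6 + 1/(0 + 2*7/(-4 + 7)) = 6 + 1/(0 + 2*7/3) = 6 + 1/(0 + 2*7*(⅓)) = 6 + 1/(0 + 14/3) = 6 + 1/(14/3) = 6 + 3/14 = 87/14 ≈ 6.2143)
((2*(-6) - 26) + t)² = ((2*(-6) - 26) + 87/14)² = ((-12 - 26) + 87/14)² = (-38 + 87/14)² = (-445/14)² = 198025/196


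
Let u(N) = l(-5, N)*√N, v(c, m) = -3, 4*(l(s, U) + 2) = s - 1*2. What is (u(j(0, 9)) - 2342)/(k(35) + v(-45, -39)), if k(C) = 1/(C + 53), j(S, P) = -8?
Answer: 206096/263 + 660*I*√2/263 ≈ 783.63 + 3.549*I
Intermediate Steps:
l(s, U) = -5/2 + s/4 (l(s, U) = -2 + (s - 1*2)/4 = -2 + (s - 2)/4 = -2 + (-2 + s)/4 = -2 + (-½ + s/4) = -5/2 + s/4)
k(C) = 1/(53 + C)
u(N) = -15*√N/4 (u(N) = (-5/2 + (¼)*(-5))*√N = (-5/2 - 5/4)*√N = -15*√N/4)
(u(j(0, 9)) - 2342)/(k(35) + v(-45, -39)) = (-15*I*√2/2 - 2342)/(1/(53 + 35) - 3) = (-15*I*√2/2 - 2342)/(1/88 - 3) = (-2342 - 15*I*√2/2)/(-263/88) = (-2342 - 15*I*√2/2)*(-88/263) = 206096/263 + 660*I*√2/263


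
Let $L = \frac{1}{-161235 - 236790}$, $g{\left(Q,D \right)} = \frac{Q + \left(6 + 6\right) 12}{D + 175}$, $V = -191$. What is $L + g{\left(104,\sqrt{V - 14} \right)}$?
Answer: $\frac{1727425417}{1227111075} - \frac{124 i \sqrt{205}}{15415} \approx 1.4077 - 0.11517 i$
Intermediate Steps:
$g{\left(Q,D \right)} = \frac{144 + Q}{175 + D}$ ($g{\left(Q,D \right)} = \frac{Q + 12 \cdot 12}{175 + D} = \frac{Q + 144}{175 + D} = \frac{144 + Q}{175 + D}$)
$L = - \frac{1}{398025}$ ($L = \frac{1}{-398025} = - \frac{1}{398025} \approx -2.5124 \cdot 10^{-6}$)
$L + g{\left(104,\sqrt{V - 14} \right)} = - \frac{1}{398025} + \frac{144 + 104}{175 + \sqrt{-191 - 14}} = - \frac{1}{398025} + \frac{1}{175 + \sqrt{-205}} \cdot 248 = - \frac{1}{398025} + \frac{1}{175 + i \sqrt{205}} \cdot 248 = - \frac{1}{398025} + \frac{248}{175 + i \sqrt{205}}$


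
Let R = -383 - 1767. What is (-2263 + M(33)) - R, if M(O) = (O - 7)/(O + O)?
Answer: -3716/33 ≈ -112.61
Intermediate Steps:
M(O) = (-7 + O)/(2*O) (M(O) = (-7 + O)/((2*O)) = (-7 + O)*(1/(2*O)) = (-7 + O)/(2*O))
R = -2150
(-2263 + M(33)) - R = (-2263 + (½)*(-7 + 33)/33) - 1*(-2150) = (-2263 + (½)*(1/33)*26) + 2150 = (-2263 + 13/33) + 2150 = -74666/33 + 2150 = -3716/33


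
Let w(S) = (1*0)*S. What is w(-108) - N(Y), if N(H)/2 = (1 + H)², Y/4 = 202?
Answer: -1308962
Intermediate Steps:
Y = 808 (Y = 4*202 = 808)
w(S) = 0 (w(S) = 0*S = 0)
N(H) = 2*(1 + H)²
w(-108) - N(Y) = 0 - 2*(1 + 808)² = 0 - 2*809² = 0 - 2*654481 = 0 - 1*1308962 = 0 - 1308962 = -1308962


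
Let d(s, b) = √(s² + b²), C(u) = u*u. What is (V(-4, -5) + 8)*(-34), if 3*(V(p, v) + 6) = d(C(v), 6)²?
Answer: -22678/3 ≈ -7559.3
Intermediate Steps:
C(u) = u²
d(s, b) = √(b² + s²)
V(p, v) = 6 + v⁴/3 (V(p, v) = -6 + (√(6² + (v²)²))²/3 = -6 + (√(36 + v⁴))²/3 = -6 + (36 + v⁴)/3 = -6 + (12 + v⁴/3) = 6 + v⁴/3)
(V(-4, -5) + 8)*(-34) = ((6 + (⅓)*(-5)⁴) + 8)*(-34) = ((6 + (⅓)*625) + 8)*(-34) = ((6 + 625/3) + 8)*(-34) = (643/3 + 8)*(-34) = (667/3)*(-34) = -22678/3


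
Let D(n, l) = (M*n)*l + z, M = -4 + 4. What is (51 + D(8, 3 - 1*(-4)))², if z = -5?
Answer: 2116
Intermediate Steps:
M = 0
D(n, l) = -5 (D(n, l) = (0*n)*l - 5 = 0*l - 5 = 0 - 5 = -5)
(51 + D(8, 3 - 1*(-4)))² = (51 - 5)² = 46² = 2116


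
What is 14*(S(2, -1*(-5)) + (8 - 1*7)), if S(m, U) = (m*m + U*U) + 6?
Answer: 504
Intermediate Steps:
S(m, U) = 6 + U² + m² (S(m, U) = (m² + U²) + 6 = (U² + m²) + 6 = 6 + U² + m²)
14*(S(2, -1*(-5)) + (8 - 1*7)) = 14*((6 + (-1*(-5))² + 2²) + (8 - 1*7)) = 14*((6 + 5² + 4) + (8 - 7)) = 14*((6 + 25 + 4) + 1) = 14*(35 + 1) = 14*36 = 504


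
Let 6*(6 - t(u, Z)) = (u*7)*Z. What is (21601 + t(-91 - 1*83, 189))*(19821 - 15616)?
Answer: 252190670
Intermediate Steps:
t(u, Z) = 6 - 7*Z*u/6 (t(u, Z) = 6 - u*7*Z/6 = 6 - 7*u*Z/6 = 6 - 7*Z*u/6)
(21601 + t(-91 - 1*83, 189))*(19821 - 15616) = (21601 + (6 - 7/6*189*(-91 - 1*83)))*(19821 - 15616) = (21601 + (6 - 7/6*189*(-91 - 83)))*4205 = (21601 + (6 - 7/6*189*(-174)))*4205 = (21601 + (6 + 38367))*4205 = (21601 + 38373)*4205 = 59974*4205 = 252190670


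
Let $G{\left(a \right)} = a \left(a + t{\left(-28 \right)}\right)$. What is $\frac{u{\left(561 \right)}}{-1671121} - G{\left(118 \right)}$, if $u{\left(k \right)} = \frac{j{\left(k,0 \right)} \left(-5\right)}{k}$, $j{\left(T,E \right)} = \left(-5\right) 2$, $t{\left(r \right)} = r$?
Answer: $- \frac{9956238116270}{937498881} \approx -10620.0$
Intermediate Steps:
$j{\left(T,E \right)} = -10$
$u{\left(k \right)} = \frac{50}{k}$ ($u{\left(k \right)} = \frac{\left(-10\right) \left(-5\right)}{k} = \frac{50}{k}$)
$G{\left(a \right)} = a \left(-28 + a\right)$ ($G{\left(a \right)} = a \left(a - 28\right) = a \left(-28 + a\right)$)
$\frac{u{\left(561 \right)}}{-1671121} - G{\left(118 \right)} = \frac{50 \cdot \frac{1}{561}}{-1671121} - 118 \left(-28 + 118\right) = 50 \cdot \frac{1}{561} \left(- \frac{1}{1671121}\right) - 118 \cdot 90 = \frac{50}{561} \left(- \frac{1}{1671121}\right) - 10620 = - \frac{50}{937498881} - 10620 = - \frac{9956238116270}{937498881}$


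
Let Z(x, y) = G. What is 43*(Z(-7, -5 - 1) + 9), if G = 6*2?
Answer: 903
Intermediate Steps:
G = 12
Z(x, y) = 12
43*(Z(-7, -5 - 1) + 9) = 43*(12 + 9) = 43*21 = 903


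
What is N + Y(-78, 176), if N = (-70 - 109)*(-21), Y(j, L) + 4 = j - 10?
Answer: 3667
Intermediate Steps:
Y(j, L) = -14 + j (Y(j, L) = -4 + (j - 10) = -4 + (-10 + j) = -14 + j)
N = 3759 (N = -179*(-21) = 3759)
N + Y(-78, 176) = 3759 + (-14 - 78) = 3759 - 92 = 3667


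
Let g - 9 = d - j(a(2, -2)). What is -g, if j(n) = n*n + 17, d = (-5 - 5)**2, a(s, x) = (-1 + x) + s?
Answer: -91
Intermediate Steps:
a(s, x) = -1 + s + x
d = 100 (d = (-10)**2 = 100)
j(n) = 17 + n**2 (j(n) = n**2 + 17 = 17 + n**2)
g = 91 (g = 9 + (100 - (17 + (-1 + 2 - 2)**2)) = 9 + (100 - (17 + (-1)**2)) = 9 + (100 - (17 + 1)) = 9 + (100 - 1*18) = 9 + (100 - 18) = 9 + 82 = 91)
-g = -1*91 = -91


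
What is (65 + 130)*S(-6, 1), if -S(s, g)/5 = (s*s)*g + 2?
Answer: -37050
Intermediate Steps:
S(s, g) = -10 - 5*g*s² (S(s, g) = -5*((s*s)*g + 2) = -5*(s²*g + 2) = -5*(g*s² + 2) = -5*(2 + g*s²) = -10 - 5*g*s²)
(65 + 130)*S(-6, 1) = (65 + 130)*(-10 - 5*1*(-6)²) = 195*(-10 - 5*1*36) = 195*(-10 - 180) = 195*(-190) = -37050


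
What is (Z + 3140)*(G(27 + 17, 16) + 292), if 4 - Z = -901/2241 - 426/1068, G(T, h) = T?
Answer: 70249468856/66483 ≈ 1.0567e+6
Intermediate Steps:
Z = 1915081/398898 (Z = 4 - (-901/2241 - 426/1068) = 4 - (-901*1/2241 - 426*1/1068) = 4 - (-901/2241 - 71/178) = 4 - 1*(-319489/398898) = 4 + 319489/398898 = 1915081/398898 ≈ 4.8009)
(Z + 3140)*(G(27 + 17, 16) + 292) = (1915081/398898 + 3140)*((27 + 17) + 292) = 1254454801*(44 + 292)/398898 = (1254454801/398898)*336 = 70249468856/66483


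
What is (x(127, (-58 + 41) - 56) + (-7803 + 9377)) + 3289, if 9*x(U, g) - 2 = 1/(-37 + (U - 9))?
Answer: 3545290/729 ≈ 4863.2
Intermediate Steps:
x(U, g) = 2/9 + 1/(9*(-46 + U)) (x(U, g) = 2/9 + 1/(9*(-37 + (U - 9))) = 2/9 + 1/(9*(-37 + (-9 + U))) = 2/9 + 1/(9*(-46 + U)))
(x(127, (-58 + 41) - 56) + (-7803 + 9377)) + 3289 = ((-91 + 2*127)/(9*(-46 + 127)) + (-7803 + 9377)) + 3289 = ((⅑)*(-91 + 254)/81 + 1574) + 3289 = ((⅑)*(1/81)*163 + 1574) + 3289 = (163/729 + 1574) + 3289 = 1147609/729 + 3289 = 3545290/729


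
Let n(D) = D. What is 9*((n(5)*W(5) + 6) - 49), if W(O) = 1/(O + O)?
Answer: -765/2 ≈ -382.50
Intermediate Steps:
W(O) = 1/(2*O)
9*((n(5)*W(5) + 6) - 49) = 9*((5*((½)/5) + 6) - 49) = 9*((5*((½)*(⅕)) + 6) - 49) = 9*((5*(⅒) + 6) - 49) = 9*((½ + 6) - 49) = 9*(13/2 - 49) = 9*(-85/2) = -765/2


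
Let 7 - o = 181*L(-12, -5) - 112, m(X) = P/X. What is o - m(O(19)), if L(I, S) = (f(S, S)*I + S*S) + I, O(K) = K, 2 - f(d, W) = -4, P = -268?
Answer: 205430/19 ≈ 10812.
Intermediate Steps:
f(d, W) = 6 (f(d, W) = 2 - 1*(-4) = 2 + 4 = 6)
m(X) = -268/X
L(I, S) = S**2 + 7*I (L(I, S) = (6*I + S*S) + I = (6*I + S**2) + I = (S**2 + 6*I) + I = S**2 + 7*I)
o = 10798 (o = 7 - (181*((-5)**2 + 7*(-12)) - 112) = 7 - (181*(25 - 84) - 112) = 7 - (181*(-59) - 112) = 7 - (-10679 - 112) = 7 - 1*(-10791) = 7 + 10791 = 10798)
o - m(O(19)) = 10798 - (-268)/19 = 10798 - 1*(-268/19) = 10798 + 268/19 = 205430/19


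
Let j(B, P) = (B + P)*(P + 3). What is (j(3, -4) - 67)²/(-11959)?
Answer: -4356/11959 ≈ -0.36424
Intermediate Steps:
j(B, P) = (3 + P)*(B + P) (j(B, P) = (B + P)*(3 + P) = (3 + P)*(B + P))
(j(3, -4) - 67)²/(-11959) = (((-4)² + 3*3 + 3*(-4) + 3*(-4)) - 67)²/(-11959) = ((16 + 9 - 12 - 12) - 67)²*(-1/11959) = (1 - 67)²*(-1/11959) = (-66)²*(-1/11959) = 4356*(-1/11959) = -4356/11959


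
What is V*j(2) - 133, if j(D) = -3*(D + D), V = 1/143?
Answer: -19031/143 ≈ -133.08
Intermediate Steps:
V = 1/143 ≈ 0.0069930
j(D) = -6*D
V*j(2) - 133 = (-6*2)/143 - 133 = (1/143)*(-12) - 133 = -12/143 - 133 = -19031/143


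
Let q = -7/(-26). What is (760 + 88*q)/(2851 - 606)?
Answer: 10188/29185 ≈ 0.34908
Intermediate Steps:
q = 7/26 (q = -7*(-1/26) = 7/26 ≈ 0.26923)
(760 + 88*q)/(2851 - 606) = (760 + 88*(7/26))/(2851 - 606) = (760 + 308/13)/2245 = (10188/13)*(1/2245) = 10188/29185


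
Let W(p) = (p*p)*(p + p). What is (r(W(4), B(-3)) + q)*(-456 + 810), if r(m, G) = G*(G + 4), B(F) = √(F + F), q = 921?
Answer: 323910 + 1416*I*√6 ≈ 3.2391e+5 + 3468.5*I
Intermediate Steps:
W(p) = 2*p³ (W(p) = p²*(2*p) = 2*p³)
B(F) = √2*√F (B(F) = √(2*F) = √2*√F)
r(m, G) = G*(4 + G)
(r(W(4), B(-3)) + q)*(-456 + 810) = ((√2*√(-3))*(4 + √2*√(-3)) + 921)*(-456 + 810) = ((√2*(I*√3))*(4 + √2*(I*√3)) + 921)*354 = ((I*√6)*(4 + I*√6) + 921)*354 = (I*√6*(4 + I*√6) + 921)*354 = (921 + I*√6*(4 + I*√6))*354 = 326034 + 354*I*√6*(4 + I*√6)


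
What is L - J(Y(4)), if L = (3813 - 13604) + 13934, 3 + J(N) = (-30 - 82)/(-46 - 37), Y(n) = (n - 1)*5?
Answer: 344006/83 ≈ 4144.6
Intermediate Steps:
Y(n) = -5 + 5*n (Y(n) = (-1 + n)*5 = -5 + 5*n)
J(N) = -137/83 (J(N) = -3 + (-30 - 82)/(-46 - 37) = -3 - 112/(-83) = -3 - 112*(-1/83) = -3 + 112/83 = -137/83)
L = 4143 (L = -9791 + 13934 = 4143)
L - J(Y(4)) = 4143 - 1*(-137/83) = 4143 + 137/83 = 344006/83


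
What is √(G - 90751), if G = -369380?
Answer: I*√460131 ≈ 678.33*I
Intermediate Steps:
√(G - 90751) = √(-369380 - 90751) = √(-460131) = I*√460131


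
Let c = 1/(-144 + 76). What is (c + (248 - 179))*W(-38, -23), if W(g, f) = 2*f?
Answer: -107893/34 ≈ -3173.3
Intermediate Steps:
c = -1/68 (c = 1/(-68) = -1/68 ≈ -0.014706)
(c + (248 - 179))*W(-38, -23) = (-1/68 + (248 - 179))*(2*(-23)) = (-1/68 + 69)*(-46) = (4691/68)*(-46) = -107893/34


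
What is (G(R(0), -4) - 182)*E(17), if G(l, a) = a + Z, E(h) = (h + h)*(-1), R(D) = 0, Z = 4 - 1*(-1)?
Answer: 6154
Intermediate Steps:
Z = 5 (Z = 4 + 1 = 5)
E(h) = -2*h (E(h) = (2*h)*(-1) = -2*h)
G(l, a) = 5 + a (G(l, a) = a + 5 = 5 + a)
(G(R(0), -4) - 182)*E(17) = ((5 - 4) - 182)*(-2*17) = (1 - 182)*(-34) = -181*(-34) = 6154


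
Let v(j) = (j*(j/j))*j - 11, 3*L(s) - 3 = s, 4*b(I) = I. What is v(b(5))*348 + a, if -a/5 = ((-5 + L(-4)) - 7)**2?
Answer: -145613/36 ≈ -4044.8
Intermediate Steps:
b(I) = I/4
L(s) = 1 + s/3
a = -6845/9 (a = -5*((-5 + (1 + (1/3)*(-4))) - 7)**2 = -5*((-5 + (1 - 4/3)) - 7)**2 = -5*((-5 - 1/3) - 7)**2 = -5*(-16/3 - 7)**2 = -5*(-37/3)**2 = -5*1369/9 = -6845/9 ≈ -760.56)
v(j) = -11 + j**2 (v(j) = (j*1)*j - 11 = j*j - 11 = j**2 - 11 = -11 + j**2)
v(b(5))*348 + a = (-11 + ((1/4)*5)**2)*348 - 6845/9 = (-11 + (5/4)**2)*348 - 6845/9 = (-11 + 25/16)*348 - 6845/9 = -151/16*348 - 6845/9 = -13137/4 - 6845/9 = -145613/36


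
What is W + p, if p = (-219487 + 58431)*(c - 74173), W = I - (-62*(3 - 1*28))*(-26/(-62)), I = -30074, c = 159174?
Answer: -13689951780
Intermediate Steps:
W = -30724 (W = -30074 - (-62*(3 - 1*28))*(-26/(-62)) = -30074 - (-62*(3 - 28))*(-26*(-1/62)) = -30074 - (-62*(-25))*13/31 = -30074 - 1550*13/31 = -30074 - 1*650 = -30074 - 650 = -30724)
p = -13689921056 (p = (-219487 + 58431)*(159174 - 74173) = -161056*85001 = -13689921056)
W + p = -30724 - 13689921056 = -13689951780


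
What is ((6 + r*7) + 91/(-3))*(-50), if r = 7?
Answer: -3700/3 ≈ -1233.3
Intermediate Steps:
((6 + r*7) + 91/(-3))*(-50) = ((6 + 7*7) + 91/(-3))*(-50) = ((6 + 49) + 91*(-⅓))*(-50) = (55 - 91/3)*(-50) = (74/3)*(-50) = -3700/3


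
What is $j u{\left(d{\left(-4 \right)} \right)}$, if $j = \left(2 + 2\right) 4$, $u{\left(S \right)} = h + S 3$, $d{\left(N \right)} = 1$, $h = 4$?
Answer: $112$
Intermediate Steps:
$u{\left(S \right)} = 4 + 3 S$ ($u{\left(S \right)} = 4 + S 3 = 4 + 3 S$)
$j = 16$ ($j = 4 \cdot 4 = 16$)
$j u{\left(d{\left(-4 \right)} \right)} = 16 \left(4 + 3 \cdot 1\right) = 16 \left(4 + 3\right) = 16 \cdot 7 = 112$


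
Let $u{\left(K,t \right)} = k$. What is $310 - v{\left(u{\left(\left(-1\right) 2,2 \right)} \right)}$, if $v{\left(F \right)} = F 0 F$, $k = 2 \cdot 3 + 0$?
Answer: $310$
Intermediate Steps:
$k = 6$ ($k = 6 + 0 = 6$)
$u{\left(K,t \right)} = 6$
$v{\left(F \right)} = 0$ ($v{\left(F \right)} = 0 F = 0$)
$310 - v{\left(u{\left(\left(-1\right) 2,2 \right)} \right)} = 310 - 0 = 310 + 0 = 310$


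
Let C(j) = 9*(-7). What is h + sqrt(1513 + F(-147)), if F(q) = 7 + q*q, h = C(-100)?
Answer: -63 + sqrt(23129) ≈ 89.082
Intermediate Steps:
C(j) = -63
h = -63
F(q) = 7 + q**2
h + sqrt(1513 + F(-147)) = -63 + sqrt(1513 + (7 + (-147)**2)) = -63 + sqrt(1513 + (7 + 21609)) = -63 + sqrt(1513 + 21616) = -63 + sqrt(23129)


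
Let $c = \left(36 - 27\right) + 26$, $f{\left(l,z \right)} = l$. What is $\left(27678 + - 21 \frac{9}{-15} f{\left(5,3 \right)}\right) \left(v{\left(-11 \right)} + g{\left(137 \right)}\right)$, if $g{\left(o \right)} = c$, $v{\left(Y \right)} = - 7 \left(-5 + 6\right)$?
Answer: $776748$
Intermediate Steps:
$c = 35$ ($c = 9 + 26 = 35$)
$v{\left(Y \right)} = -7$ ($v{\left(Y \right)} = \left(-7\right) 1 = -7$)
$g{\left(o \right)} = 35$
$\left(27678 + - 21 \frac{9}{-15} f{\left(5,3 \right)}\right) \left(v{\left(-11 \right)} + g{\left(137 \right)}\right) = \left(27678 + - 21 \frac{9}{-15} \cdot 5\right) \left(-7 + 35\right) = \left(27678 + - 21 \cdot 9 \left(- \frac{1}{15}\right) 5\right) 28 = \left(27678 + \left(-21\right) \left(- \frac{3}{5}\right) 5\right) 28 = \left(27678 + \frac{63}{5} \cdot 5\right) 28 = \left(27678 + 63\right) 28 = 27741 \cdot 28 = 776748$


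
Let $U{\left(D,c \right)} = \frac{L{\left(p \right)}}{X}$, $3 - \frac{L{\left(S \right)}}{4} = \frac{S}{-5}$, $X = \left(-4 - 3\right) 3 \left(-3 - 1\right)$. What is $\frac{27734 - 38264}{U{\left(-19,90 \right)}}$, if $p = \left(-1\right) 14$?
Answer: $-1105650$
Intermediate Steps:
$p = -14$
$X = 84$ ($X = \left(-4 - 3\right) 3 \left(-4\right) = \left(-7\right) \left(-12\right) = 84$)
$L{\left(S \right)} = 12 + \frac{4 S}{5}$ ($L{\left(S \right)} = 12 - 4 \frac{S}{-5} = 12 - 4 S \left(- \frac{1}{5}\right) = 12 - 4 \left(- \frac{S}{5}\right) = 12 + \frac{4 S}{5}$)
$U{\left(D,c \right)} = \frac{1}{105}$ ($U{\left(D,c \right)} = \frac{12 + \frac{4}{5} \left(-14\right)}{84} = \left(12 - \frac{56}{5}\right) \frac{1}{84} = \frac{4}{5} \cdot \frac{1}{84} = \frac{1}{105}$)
$\frac{27734 - 38264}{U{\left(-19,90 \right)}} = \left(27734 - 38264\right) \frac{1}{\frac{1}{105}} = \left(-10530\right) 105 = -1105650$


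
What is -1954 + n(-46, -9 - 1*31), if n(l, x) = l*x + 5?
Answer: -109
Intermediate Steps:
n(l, x) = 5 + l*x
-1954 + n(-46, -9 - 1*31) = -1954 + (5 - 46*(-9 - 1*31)) = -1954 + (5 - 46*(-9 - 31)) = -1954 + (5 - 46*(-40)) = -1954 + (5 + 1840) = -1954 + 1845 = -109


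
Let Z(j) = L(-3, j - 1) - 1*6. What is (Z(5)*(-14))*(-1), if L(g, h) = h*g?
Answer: -252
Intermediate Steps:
L(g, h) = g*h
Z(j) = -3 - 3*j (Z(j) = -3*(j - 1) - 1*6 = -3*(-1 + j) - 6 = (3 - 3*j) - 6 = -3 - 3*j)
(Z(5)*(-14))*(-1) = ((-3 - 3*5)*(-14))*(-1) = ((-3 - 15)*(-14))*(-1) = -18*(-14)*(-1) = 252*(-1) = -252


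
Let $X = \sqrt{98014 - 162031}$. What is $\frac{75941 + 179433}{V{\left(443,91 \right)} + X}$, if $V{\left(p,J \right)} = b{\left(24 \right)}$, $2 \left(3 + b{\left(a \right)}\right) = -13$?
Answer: $- \frac{9704212}{256429} - \frac{3064488 i \sqrt{7113}}{256429} \approx -37.844 - 1007.9 i$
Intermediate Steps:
$b{\left(a \right)} = - \frac{19}{2}$ ($b{\left(a \right)} = -3 + \frac{1}{2} \left(-13\right) = -3 - \frac{13}{2} = - \frac{19}{2}$)
$V{\left(p,J \right)} = - \frac{19}{2}$
$X = 3 i \sqrt{7113}$ ($X = \sqrt{-64017} = 3 i \sqrt{7113} \approx 253.02 i$)
$\frac{75941 + 179433}{V{\left(443,91 \right)} + X} = \frac{75941 + 179433}{- \frac{19}{2} + 3 i \sqrt{7113}} = \frac{255374}{- \frac{19}{2} + 3 i \sqrt{7113}}$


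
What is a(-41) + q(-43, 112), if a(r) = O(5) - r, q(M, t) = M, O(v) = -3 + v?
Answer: 0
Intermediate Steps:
a(r) = 2 - r (a(r) = (-3 + 5) - r = 2 - r)
a(-41) + q(-43, 112) = (2 - 1*(-41)) - 43 = (2 + 41) - 43 = 43 - 43 = 0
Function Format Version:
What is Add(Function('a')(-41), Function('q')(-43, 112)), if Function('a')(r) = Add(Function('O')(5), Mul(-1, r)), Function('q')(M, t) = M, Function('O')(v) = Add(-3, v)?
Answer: 0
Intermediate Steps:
Function('a')(r) = Add(2, Mul(-1, r)) (Function('a')(r) = Add(Add(-3, 5), Mul(-1, r)) = Add(2, Mul(-1, r)))
Add(Function('a')(-41), Function('q')(-43, 112)) = Add(Add(2, Mul(-1, -41)), -43) = Add(Add(2, 41), -43) = Add(43, -43) = 0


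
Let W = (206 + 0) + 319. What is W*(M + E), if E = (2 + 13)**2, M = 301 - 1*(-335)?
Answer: 452025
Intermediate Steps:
M = 636 (M = 301 + 335 = 636)
E = 225 (E = 15**2 = 225)
W = 525 (W = 206 + 319 = 525)
W*(M + E) = 525*(636 + 225) = 525*861 = 452025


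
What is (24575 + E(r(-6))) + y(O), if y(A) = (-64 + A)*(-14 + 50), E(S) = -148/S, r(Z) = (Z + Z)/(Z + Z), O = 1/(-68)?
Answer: 376082/17 ≈ 22122.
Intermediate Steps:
O = -1/68 ≈ -0.014706
r(Z) = 1 (r(Z) = (2*Z)/((2*Z)) = (2*Z)*(1/(2*Z)) = 1)
y(A) = -2304 + 36*A (y(A) = (-64 + A)*36 = -2304 + 36*A)
(24575 + E(r(-6))) + y(O) = (24575 - 148/1) + (-2304 + 36*(-1/68)) = (24575 - 148*1) + (-2304 - 9/17) = (24575 - 148) - 39177/17 = 24427 - 39177/17 = 376082/17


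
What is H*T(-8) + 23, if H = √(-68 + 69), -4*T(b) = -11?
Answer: 103/4 ≈ 25.750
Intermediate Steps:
T(b) = 11/4 (T(b) = -¼*(-11) = 11/4)
H = 1 (H = √1 = 1)
H*T(-8) + 23 = 1*(11/4) + 23 = 11/4 + 23 = 103/4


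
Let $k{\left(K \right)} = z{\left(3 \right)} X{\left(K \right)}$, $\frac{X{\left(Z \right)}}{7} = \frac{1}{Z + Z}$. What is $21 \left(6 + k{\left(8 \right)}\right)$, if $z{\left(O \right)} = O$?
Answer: $\frac{2457}{16} \approx 153.56$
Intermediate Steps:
$X{\left(Z \right)} = \frac{7}{2 Z}$ ($X{\left(Z \right)} = \frac{7}{Z + Z} = \frac{7}{2 Z}$)
$k{\left(K \right)} = \frac{21}{2 K}$ ($k{\left(K \right)} = 3 \frac{7}{2 K} = \frac{21}{2 K}$)
$21 \left(6 + k{\left(8 \right)}\right) = 21 \left(6 + \frac{21}{2 \cdot 8}\right) = 21 \left(6 + \frac{21}{2} \cdot \frac{1}{8}\right) = 21 \left(6 + \frac{21}{16}\right) = 21 \cdot \frac{117}{16} = \frac{2457}{16}$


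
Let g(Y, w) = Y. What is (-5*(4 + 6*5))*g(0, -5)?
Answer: 0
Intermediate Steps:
(-5*(4 + 6*5))*g(0, -5) = -5*(4 + 6*5)*0 = -5*(4 + 30)*0 = -5*34*0 = -170*0 = 0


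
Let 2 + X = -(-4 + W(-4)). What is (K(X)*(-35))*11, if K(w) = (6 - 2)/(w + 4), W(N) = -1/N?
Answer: -6160/23 ≈ -267.83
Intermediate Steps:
X = 7/4 (X = -2 - (-4 - 1/(-4)) = -2 - (-4 - 1*(-1/4)) = -2 - (-4 + 1/4) = -2 - 1*(-15/4) = -2 + 15/4 = 7/4 ≈ 1.7500)
K(w) = 4/(4 + w)
(K(X)*(-35))*11 = ((4/(4 + 7/4))*(-35))*11 = ((4/(23/4))*(-35))*11 = ((4*(4/23))*(-35))*11 = ((16/23)*(-35))*11 = -560/23*11 = -6160/23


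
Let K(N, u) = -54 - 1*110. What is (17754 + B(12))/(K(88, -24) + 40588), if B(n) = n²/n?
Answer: 8883/20212 ≈ 0.43949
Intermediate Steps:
K(N, u) = -164 (K(N, u) = -54 - 110 = -164)
B(n) = n
(17754 + B(12))/(K(88, -24) + 40588) = (17754 + 12)/(-164 + 40588) = 17766/40424 = 17766*(1/40424) = 8883/20212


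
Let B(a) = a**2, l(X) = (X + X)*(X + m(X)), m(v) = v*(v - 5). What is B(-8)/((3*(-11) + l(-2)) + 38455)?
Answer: 32/19187 ≈ 0.0016678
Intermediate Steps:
m(v) = v*(-5 + v)
l(X) = 2*X*(X + X*(-5 + X)) (l(X) = (X + X)*(X + X*(-5 + X)) = (2*X)*(X + X*(-5 + X)) = 2*X*(X + X*(-5 + X)))
B(-8)/((3*(-11) + l(-2)) + 38455) = (-8)**2/((3*(-11) + 2*(-2)**2*(-4 - 2)) + 38455) = 64/((-33 + 2*4*(-6)) + 38455) = 64/((-33 - 48) + 38455) = 64/(-81 + 38455) = 64/38374 = 64*(1/38374) = 32/19187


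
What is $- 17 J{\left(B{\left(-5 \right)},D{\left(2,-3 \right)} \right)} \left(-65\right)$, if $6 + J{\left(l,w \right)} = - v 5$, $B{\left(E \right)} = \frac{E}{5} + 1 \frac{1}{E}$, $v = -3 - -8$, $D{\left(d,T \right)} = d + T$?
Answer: $-34255$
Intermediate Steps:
$D{\left(d,T \right)} = T + d$
$v = 5$ ($v = -3 + 8 = 5$)
$B{\left(E \right)} = \frac{1}{E} + \frac{E}{5}$ ($B{\left(E \right)} = E \frac{1}{5} + \frac{1}{E} = \frac{E}{5} + \frac{1}{E} = \frac{1}{E} + \frac{E}{5}$)
$J{\left(l,w \right)} = -31$ ($J{\left(l,w \right)} = -6 + \left(-1\right) 5 \cdot 5 = -6 - 25 = -31$)
$- 17 J{\left(B{\left(-5 \right)},D{\left(2,-3 \right)} \right)} \left(-65\right) = \left(-17\right) \left(-31\right) \left(-65\right) = 527 \left(-65\right) = -34255$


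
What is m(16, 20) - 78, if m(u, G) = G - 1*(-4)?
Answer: -54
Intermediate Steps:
m(u, G) = 4 + G (m(u, G) = G + 4 = 4 + G)
m(16, 20) - 78 = (4 + 20) - 78 = 24 - 78 = -54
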